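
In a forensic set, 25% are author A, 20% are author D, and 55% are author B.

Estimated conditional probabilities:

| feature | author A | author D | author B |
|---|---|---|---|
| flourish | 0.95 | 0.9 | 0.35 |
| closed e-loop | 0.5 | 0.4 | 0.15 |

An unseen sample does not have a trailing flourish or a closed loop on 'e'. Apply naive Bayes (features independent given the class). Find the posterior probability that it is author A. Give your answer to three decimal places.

author A: 0.25 × (1−0.95) × (1−0.5) = 0.00625
author D: 0.2 × (1−0.9) × (1−0.4) = 0.012
author B: 0.55 × (1−0.35) × (1−0.15) = 0.303875
P(author A | x) = 0.00625 / 0.322125 ≈ 0.019

0.019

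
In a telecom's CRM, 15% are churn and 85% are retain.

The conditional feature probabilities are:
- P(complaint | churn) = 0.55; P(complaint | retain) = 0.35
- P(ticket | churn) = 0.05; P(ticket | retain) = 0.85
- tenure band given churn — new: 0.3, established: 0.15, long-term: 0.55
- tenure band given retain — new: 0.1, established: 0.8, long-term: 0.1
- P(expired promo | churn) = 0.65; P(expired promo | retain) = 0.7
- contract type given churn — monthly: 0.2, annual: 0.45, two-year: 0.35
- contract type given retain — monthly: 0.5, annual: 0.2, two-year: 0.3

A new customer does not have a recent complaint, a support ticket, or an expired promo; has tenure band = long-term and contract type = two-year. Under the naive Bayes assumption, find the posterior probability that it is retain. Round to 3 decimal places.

0.147

churn: 0.15 × (1−0.55) × (1−0.05) × 0.55 × (1−0.65) × 0.35 = 0.004320421875
retain: 0.85 × (1−0.35) × (1−0.85) × 0.1 × (1−0.7) × 0.3 = 0.000745875
P(retain | x) = 0.000745875 / 0.005066296875 ≈ 0.147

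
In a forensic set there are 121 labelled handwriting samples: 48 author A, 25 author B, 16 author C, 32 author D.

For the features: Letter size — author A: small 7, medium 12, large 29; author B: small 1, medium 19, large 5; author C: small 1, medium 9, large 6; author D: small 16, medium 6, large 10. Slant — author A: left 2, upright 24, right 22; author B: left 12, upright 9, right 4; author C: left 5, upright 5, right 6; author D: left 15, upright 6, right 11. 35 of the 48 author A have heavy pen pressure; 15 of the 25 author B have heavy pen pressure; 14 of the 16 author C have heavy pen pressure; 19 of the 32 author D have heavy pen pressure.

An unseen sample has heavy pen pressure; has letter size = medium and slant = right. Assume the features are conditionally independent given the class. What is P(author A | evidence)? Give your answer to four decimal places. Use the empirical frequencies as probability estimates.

0.4006

author A: (48/121) × (12/48) × (22/48) × (35/48) ≈ 0.0331439
author B: (25/121) × (19/25) × (4/25) × (15/25) ≈ 0.0150744
author C: (16/121) × (9/16) × (6/16) × (14/16) ≈ 0.024406
author D: (32/121) × (6/32) × (11/32) × (19/32) ≈ 0.0101207
P(author A | x) = 0.0331439 / 0.082745 ≈ 0.4006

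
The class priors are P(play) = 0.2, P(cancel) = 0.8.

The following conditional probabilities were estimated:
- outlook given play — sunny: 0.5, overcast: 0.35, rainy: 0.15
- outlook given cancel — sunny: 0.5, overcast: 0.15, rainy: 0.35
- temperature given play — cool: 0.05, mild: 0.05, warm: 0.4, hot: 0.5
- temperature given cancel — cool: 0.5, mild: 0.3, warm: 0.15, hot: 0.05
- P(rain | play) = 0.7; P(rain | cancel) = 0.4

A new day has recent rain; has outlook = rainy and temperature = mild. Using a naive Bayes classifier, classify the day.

play: 0.2 × 0.15 × 0.05 × 0.7 = 0.00105
cancel: 0.8 × 0.35 × 0.3 × 0.4 = 0.0336
Highest score → cancel.

cancel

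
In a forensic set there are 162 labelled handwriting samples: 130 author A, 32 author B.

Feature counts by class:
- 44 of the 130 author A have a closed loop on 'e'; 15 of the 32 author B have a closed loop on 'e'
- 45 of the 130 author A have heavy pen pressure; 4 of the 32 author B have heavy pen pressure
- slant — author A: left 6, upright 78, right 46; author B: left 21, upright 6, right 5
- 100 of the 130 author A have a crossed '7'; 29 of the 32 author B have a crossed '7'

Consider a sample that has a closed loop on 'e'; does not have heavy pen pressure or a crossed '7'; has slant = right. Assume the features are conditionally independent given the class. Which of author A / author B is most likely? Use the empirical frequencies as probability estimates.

author A: (130/162) × (44/130) × (85/130) × (46/130) × (30/130) ≈ 0.0145013
author B: (32/162) × (15/32) × (28/32) × (5/32) × (3/32) ≈ 0.00118679
Highest score → author A.

author A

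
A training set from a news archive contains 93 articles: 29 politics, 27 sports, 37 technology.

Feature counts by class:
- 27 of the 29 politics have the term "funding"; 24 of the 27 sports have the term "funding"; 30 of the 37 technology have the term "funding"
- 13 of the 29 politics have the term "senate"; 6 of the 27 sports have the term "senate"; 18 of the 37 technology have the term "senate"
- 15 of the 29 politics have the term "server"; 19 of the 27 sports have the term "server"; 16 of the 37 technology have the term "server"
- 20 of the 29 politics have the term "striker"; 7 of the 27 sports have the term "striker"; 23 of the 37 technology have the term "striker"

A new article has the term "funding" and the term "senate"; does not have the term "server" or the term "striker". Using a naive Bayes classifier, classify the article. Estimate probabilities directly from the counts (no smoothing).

politics: (29/93) × (27/29) × (13/29) × (14/29) × (9/29) ≈ 0.0194985
sports: (27/93) × (24/27) × (6/27) × (8/27) × (20/27) ≈ 0.0125866
technology: (37/93) × (30/37) × (18/37) × (21/37) × (14/37) ≈ 0.0337018
Highest score → technology.

technology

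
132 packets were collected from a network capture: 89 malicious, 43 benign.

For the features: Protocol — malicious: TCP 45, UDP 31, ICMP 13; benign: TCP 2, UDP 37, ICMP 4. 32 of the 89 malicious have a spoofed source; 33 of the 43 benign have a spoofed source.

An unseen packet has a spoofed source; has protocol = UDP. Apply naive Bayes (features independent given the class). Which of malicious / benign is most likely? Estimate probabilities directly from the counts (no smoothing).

benign

malicious: (89/132) × (31/89) × (32/89) ≈ 0.0844399
benign: (43/132) × (37/43) × (33/43) ≈ 0.215116
Highest score → benign.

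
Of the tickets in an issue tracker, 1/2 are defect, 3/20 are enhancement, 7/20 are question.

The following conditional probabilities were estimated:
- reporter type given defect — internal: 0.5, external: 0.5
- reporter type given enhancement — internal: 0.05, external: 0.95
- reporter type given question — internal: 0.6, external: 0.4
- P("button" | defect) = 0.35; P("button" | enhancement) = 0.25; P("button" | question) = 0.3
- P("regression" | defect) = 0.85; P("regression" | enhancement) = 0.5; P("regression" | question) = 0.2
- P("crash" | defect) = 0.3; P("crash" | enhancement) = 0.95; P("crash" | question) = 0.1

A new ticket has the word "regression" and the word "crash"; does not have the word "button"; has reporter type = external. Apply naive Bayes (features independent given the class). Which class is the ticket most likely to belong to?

enhancement

defect: 0.5 × 0.5 × (1−0.35) × 0.85 × 0.3 = 0.0414375
enhancement: 0.15 × 0.95 × (1−0.25) × 0.5 × 0.95 = 0.050765625
question: 0.35 × 0.4 × (1−0.3) × 0.2 × 0.1 = 0.00196
Highest score → enhancement.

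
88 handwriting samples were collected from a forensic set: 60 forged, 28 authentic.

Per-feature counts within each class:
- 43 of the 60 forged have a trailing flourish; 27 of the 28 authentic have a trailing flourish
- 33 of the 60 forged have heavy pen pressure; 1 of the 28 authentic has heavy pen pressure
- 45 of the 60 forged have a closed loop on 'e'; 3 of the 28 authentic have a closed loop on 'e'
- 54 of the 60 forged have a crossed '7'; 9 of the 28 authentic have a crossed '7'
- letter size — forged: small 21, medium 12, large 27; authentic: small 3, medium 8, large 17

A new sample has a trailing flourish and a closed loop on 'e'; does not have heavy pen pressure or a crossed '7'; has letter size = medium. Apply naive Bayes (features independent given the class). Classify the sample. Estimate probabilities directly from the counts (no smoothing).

authentic

forged: (60/88) × (43/60) × (27/60) × (45/60) × (6/60) × (12/60) ≈ 0.0032983
authentic: (28/88) × (27/28) × (27/28) × (3/28) × (19/28) × (8/28) ≈ 0.00614579
Highest score → authentic.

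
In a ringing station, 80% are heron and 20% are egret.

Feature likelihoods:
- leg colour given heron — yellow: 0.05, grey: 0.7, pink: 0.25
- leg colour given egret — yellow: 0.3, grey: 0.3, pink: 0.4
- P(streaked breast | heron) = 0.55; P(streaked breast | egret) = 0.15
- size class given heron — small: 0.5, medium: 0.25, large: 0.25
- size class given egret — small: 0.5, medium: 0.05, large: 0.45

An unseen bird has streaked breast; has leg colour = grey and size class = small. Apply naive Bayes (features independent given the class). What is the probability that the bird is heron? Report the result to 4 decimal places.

heron: 0.8 × 0.7 × 0.55 × 0.5 = 0.154
egret: 0.2 × 0.3 × 0.15 × 0.5 = 0.0045
P(heron | x) = 0.154 / 0.1585 ≈ 0.9716

0.9716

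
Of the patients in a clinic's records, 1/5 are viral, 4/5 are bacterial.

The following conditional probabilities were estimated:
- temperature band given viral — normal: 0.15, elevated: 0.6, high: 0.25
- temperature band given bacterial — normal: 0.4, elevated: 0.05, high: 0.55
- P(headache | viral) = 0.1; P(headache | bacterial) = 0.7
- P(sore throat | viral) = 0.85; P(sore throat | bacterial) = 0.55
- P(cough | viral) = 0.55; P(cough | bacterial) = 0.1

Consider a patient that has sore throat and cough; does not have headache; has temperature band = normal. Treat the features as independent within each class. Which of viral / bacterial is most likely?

viral

viral: 0.2 × 0.15 × (1−0.1) × 0.85 × 0.55 = 0.0126225
bacterial: 0.8 × 0.4 × (1−0.7) × 0.55 × 0.1 = 0.00528
Highest score → viral.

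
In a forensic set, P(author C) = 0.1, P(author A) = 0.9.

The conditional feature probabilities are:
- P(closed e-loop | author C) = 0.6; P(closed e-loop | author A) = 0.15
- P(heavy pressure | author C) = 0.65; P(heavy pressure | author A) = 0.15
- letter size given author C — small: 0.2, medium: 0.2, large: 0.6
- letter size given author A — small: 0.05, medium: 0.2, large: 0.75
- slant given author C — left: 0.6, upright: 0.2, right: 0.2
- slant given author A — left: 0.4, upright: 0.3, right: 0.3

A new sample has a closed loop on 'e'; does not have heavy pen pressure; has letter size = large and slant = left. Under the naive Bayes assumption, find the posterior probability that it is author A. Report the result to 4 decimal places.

author C: 0.1 × 0.6 × (1−0.65) × 0.6 × 0.6 = 0.00756
author A: 0.9 × 0.15 × (1−0.15) × 0.75 × 0.4 = 0.034425
P(author A | x) = 0.034425 / 0.041985 ≈ 0.8199

0.8199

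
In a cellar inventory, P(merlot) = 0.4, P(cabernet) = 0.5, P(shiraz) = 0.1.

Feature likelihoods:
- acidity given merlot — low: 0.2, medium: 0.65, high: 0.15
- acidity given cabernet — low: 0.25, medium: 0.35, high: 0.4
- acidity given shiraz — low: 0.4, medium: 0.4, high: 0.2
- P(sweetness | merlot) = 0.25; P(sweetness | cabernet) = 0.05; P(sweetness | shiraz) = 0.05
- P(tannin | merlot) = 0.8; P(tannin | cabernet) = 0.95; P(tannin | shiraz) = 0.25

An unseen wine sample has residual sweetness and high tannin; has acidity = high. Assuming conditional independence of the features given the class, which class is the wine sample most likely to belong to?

merlot

merlot: 0.4 × 0.15 × 0.25 × 0.8 = 0.012
cabernet: 0.5 × 0.4 × 0.05 × 0.95 = 0.0095
shiraz: 0.1 × 0.2 × 0.05 × 0.25 = 0.00025
Highest score → merlot.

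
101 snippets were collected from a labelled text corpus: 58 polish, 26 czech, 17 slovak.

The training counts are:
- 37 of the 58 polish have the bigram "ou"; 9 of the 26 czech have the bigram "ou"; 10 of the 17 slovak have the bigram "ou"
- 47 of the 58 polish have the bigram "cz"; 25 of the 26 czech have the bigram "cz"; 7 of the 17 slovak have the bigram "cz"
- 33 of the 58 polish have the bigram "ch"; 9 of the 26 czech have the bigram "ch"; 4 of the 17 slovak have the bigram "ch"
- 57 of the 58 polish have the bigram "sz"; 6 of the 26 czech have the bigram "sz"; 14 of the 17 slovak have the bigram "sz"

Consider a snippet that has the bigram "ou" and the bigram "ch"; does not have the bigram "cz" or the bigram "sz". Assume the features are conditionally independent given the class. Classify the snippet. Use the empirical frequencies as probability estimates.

polish: (58/101) × (37/58) × (11/58) × (33/58) × (1/58) ≈ 0.000681558
czech: (26/101) × (9/26) × (1/26) × (9/26) × (20/26) ≈ 0.000912586
slovak: (17/101) × (10/17) × (10/17) × (4/17) × (3/17) ≈ 0.00241832
Highest score → slovak.

slovak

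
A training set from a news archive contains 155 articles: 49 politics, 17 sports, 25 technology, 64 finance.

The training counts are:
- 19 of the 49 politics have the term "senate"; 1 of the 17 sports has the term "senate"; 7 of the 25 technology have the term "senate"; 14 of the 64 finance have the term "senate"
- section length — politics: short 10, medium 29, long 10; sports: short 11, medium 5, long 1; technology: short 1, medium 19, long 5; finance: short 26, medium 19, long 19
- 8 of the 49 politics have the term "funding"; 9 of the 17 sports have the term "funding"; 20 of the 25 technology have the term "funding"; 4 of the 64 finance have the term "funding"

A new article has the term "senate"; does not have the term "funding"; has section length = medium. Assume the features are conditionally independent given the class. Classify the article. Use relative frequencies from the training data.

politics

politics: (49/155) × (19/49) × (29/49) × (41/49) ≈ 0.0607032
sports: (17/155) × (1/17) × (5/17) × (8/17) ≈ 0.000892957
technology: (25/155) × (7/25) × (19/25) × (5/25) ≈ 0.00686452
finance: (64/155) × (14/64) × (19/64) × (60/64) ≈ 0.0251386
Highest score → politics.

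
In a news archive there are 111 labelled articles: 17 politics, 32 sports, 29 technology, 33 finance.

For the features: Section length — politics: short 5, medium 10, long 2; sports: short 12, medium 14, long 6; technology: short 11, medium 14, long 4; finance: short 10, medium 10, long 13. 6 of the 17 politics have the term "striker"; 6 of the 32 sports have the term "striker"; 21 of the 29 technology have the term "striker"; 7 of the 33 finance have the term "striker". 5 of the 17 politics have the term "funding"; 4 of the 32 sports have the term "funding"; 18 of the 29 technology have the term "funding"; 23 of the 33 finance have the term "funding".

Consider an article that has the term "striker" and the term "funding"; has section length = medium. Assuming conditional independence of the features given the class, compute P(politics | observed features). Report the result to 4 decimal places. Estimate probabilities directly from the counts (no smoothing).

0.1136

politics: (17/111) × (10/17) × (6/17) × (5/17) ≈ 0.00935191
sports: (32/111) × (14/32) × (6/32) × (4/32) ≈ 0.00295608
technology: (29/111) × (14/29) × (21/29) × (18/29) ≈ 0.0566893
finance: (33/111) × (10/33) × (7/33) × (23/33) ≈ 0.0133191
P(politics | x) = 0.00935191 / 0.08231639 ≈ 0.1136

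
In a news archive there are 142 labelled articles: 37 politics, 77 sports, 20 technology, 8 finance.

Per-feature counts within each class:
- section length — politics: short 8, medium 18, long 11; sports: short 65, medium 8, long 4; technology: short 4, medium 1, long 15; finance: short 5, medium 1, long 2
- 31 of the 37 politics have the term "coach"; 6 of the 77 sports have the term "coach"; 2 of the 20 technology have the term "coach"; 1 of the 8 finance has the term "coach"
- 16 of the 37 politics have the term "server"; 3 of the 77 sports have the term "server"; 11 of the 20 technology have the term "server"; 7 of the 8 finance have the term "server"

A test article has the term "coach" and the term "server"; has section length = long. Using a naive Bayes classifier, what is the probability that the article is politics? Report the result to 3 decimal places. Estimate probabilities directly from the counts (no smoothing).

0.791

politics: (37/142) × (11/37) × (31/37) × (16/37) ≈ 0.0280661
sports: (77/142) × (4/77) × (6/77) × (3/77) ≈ 0.000085519
technology: (20/142) × (15/20) × (2/20) × (11/20) ≈ 0.00580986
finance: (8/142) × (2/8) × (1/8) × (7/8) ≈ 0.00154049
P(politics | x) = 0.0280661 / 0.035501969 ≈ 0.791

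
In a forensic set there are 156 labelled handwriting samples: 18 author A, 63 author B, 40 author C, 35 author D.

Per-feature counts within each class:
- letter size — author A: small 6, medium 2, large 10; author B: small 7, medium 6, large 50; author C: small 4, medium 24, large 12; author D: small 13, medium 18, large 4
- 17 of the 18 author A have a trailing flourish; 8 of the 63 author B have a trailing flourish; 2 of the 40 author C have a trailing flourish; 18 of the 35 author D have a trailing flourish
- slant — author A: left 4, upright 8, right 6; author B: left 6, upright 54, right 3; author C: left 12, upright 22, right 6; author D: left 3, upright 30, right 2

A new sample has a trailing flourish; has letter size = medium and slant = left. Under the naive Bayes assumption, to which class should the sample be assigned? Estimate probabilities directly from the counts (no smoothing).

author D

author A: (18/156) × (2/18) × (17/18) × (4/18) ≈ 0.00269072
author B: (63/156) × (6/63) × (8/63) × (6/63) ≈ 0.000465143
author C: (40/156) × (24/40) × (2/40) × (12/40) ≈ 0.00230769
author D: (35/156) × (18/35) × (18/35) × (3/35) ≈ 0.00508634
Highest score → author D.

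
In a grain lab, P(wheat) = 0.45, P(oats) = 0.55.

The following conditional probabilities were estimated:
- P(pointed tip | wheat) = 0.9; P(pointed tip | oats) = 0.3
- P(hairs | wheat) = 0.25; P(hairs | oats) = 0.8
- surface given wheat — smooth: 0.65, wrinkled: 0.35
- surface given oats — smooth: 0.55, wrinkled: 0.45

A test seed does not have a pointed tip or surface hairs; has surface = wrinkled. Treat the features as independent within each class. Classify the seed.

wheat: 0.45 × (1−0.9) × (1−0.25) × 0.35 = 0.0118125
oats: 0.55 × (1−0.3) × (1−0.8) × 0.45 = 0.03465
Highest score → oats.

oats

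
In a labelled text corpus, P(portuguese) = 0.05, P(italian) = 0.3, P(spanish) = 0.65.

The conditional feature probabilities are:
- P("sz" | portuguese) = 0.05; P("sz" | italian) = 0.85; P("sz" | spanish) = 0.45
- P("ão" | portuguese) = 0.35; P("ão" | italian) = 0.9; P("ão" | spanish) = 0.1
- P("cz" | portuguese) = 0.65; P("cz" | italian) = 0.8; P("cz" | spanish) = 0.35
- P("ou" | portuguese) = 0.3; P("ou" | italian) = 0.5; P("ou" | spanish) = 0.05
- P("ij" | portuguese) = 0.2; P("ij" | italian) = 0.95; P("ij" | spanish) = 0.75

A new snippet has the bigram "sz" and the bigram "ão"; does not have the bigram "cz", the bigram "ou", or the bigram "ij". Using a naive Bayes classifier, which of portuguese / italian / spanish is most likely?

spanish

portuguese: 0.05 × 0.05 × 0.35 × (1−0.65) × (1−0.3) × (1−0.2) = 0.0001715
italian: 0.3 × 0.85 × 0.9 × (1−0.8) × (1−0.5) × (1−0.95) = 0.0011475
spanish: 0.65 × 0.45 × 0.1 × (1−0.35) × (1−0.05) × (1−0.75) = 0.00451546875
Highest score → spanish.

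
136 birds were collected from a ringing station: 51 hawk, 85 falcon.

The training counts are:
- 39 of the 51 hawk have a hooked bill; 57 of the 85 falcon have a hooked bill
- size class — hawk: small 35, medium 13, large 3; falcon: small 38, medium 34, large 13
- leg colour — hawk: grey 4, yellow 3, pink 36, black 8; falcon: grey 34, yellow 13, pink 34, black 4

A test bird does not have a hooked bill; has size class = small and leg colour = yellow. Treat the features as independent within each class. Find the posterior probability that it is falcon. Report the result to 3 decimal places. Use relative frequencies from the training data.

hawk: (51/136) × (12/51) × (35/51) × (3/51) ≈ 0.00356198
falcon: (85/136) × (28/85) × (38/85) × (13/85) ≈ 0.0140769
P(falcon | x) = 0.0140769 / 0.01763888 ≈ 0.798

0.798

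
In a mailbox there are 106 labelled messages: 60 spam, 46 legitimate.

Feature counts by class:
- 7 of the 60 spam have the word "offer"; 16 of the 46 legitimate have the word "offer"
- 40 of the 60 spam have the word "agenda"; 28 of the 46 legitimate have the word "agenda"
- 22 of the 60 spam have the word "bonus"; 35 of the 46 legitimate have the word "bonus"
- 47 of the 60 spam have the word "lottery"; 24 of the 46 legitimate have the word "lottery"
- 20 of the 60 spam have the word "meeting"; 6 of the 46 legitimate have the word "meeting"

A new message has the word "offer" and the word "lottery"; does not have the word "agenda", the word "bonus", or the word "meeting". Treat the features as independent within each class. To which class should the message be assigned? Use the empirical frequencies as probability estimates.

spam

spam: (60/106) × (7/60) × (20/60) × (38/60) × (47/60) × (40/60) ≈ 0.00728046
legitimate: (46/106) × (16/46) × (18/46) × (11/46) × (24/46) × (40/46) ≈ 0.00640795
Highest score → spam.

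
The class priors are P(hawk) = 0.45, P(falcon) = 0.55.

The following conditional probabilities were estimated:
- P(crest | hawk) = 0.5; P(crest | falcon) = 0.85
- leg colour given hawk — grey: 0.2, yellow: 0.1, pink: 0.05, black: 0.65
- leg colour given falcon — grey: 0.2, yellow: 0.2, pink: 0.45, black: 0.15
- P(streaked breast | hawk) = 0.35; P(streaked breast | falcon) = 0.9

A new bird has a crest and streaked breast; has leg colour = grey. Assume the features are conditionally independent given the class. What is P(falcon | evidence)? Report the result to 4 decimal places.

0.8423

hawk: 0.45 × 0.5 × 0.2 × 0.35 = 0.01575
falcon: 0.55 × 0.85 × 0.2 × 0.9 = 0.08415
P(falcon | x) = 0.08415 / 0.0999 ≈ 0.8423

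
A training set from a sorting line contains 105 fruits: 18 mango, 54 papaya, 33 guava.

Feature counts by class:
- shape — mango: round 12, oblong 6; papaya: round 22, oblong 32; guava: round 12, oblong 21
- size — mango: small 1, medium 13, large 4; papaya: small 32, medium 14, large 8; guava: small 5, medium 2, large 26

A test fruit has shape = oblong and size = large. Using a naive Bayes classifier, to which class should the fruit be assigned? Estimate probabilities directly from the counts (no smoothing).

mango: (18/105) × (6/18) × (4/18) ≈ 0.0126984
papaya: (54/105) × (32/54) × (8/54) ≈ 0.0451499
guava: (33/105) × (21/33) × (26/33) ≈ 0.157576
Highest score → guava.

guava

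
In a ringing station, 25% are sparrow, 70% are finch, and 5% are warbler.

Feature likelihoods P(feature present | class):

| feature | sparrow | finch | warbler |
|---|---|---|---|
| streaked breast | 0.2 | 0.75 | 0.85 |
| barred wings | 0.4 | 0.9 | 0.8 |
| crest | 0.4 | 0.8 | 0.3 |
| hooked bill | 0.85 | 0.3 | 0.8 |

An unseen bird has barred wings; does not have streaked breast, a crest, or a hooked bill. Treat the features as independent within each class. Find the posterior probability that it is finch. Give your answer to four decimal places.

sparrow: 0.25 × (1−0.2) × 0.4 × (1−0.4) × (1−0.85) = 0.0072
finch: 0.7 × (1−0.75) × 0.9 × (1−0.8) × (1−0.3) = 0.02205
warbler: 0.05 × (1−0.85) × 0.8 × (1−0.3) × (1−0.8) = 0.00084
P(finch | x) = 0.02205 / 0.03009 ≈ 0.7328

0.7328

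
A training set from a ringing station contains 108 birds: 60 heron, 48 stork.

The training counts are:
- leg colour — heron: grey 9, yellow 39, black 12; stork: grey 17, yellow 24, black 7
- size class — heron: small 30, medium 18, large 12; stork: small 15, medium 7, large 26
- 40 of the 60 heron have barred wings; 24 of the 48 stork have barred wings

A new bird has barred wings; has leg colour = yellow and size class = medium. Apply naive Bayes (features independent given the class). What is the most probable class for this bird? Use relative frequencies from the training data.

heron

heron: (60/108) × (39/60) × (18/60) × (40/60) ≈ 0.0722222
stork: (48/108) × (24/48) × (7/48) × (24/48) ≈ 0.0162037
Highest score → heron.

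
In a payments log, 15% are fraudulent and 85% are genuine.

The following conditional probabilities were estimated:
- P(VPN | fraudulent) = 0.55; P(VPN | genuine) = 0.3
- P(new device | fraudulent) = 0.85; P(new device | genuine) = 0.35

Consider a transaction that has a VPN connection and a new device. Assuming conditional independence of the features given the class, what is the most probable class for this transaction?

genuine

fraudulent: 0.15 × 0.55 × 0.85 = 0.070125
genuine: 0.85 × 0.3 × 0.35 = 0.08925
Highest score → genuine.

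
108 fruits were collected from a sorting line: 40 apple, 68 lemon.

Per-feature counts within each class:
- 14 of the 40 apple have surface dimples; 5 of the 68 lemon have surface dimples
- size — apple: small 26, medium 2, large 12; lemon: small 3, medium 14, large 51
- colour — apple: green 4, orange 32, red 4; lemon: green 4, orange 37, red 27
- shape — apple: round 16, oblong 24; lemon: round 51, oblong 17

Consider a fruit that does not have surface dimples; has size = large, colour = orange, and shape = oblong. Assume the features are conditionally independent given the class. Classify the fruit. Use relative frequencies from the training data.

lemon

apple: (40/108) × (26/40) × (12/40) × (32/40) × (24/40) ≈ 0.0346667
lemon: (68/108) × (63/68) × (51/68) × (37/68) × (17/68) ≈ 0.0595129
Highest score → lemon.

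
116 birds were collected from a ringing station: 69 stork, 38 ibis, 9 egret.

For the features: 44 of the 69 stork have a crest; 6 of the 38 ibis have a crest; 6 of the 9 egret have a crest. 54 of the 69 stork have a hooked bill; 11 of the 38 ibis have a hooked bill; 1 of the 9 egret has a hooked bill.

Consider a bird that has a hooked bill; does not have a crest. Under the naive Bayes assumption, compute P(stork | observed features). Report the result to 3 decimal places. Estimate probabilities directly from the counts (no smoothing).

stork: (69/116) × (25/69) × (54/69) ≈ 0.168666
ibis: (38/116) × (32/38) × (11/38) ≈ 0.0798548
egret: (9/116) × (3/9) × (1/9) ≈ 0.00287356
P(stork | x) = 0.168666 / 0.25139436 ≈ 0.671

0.671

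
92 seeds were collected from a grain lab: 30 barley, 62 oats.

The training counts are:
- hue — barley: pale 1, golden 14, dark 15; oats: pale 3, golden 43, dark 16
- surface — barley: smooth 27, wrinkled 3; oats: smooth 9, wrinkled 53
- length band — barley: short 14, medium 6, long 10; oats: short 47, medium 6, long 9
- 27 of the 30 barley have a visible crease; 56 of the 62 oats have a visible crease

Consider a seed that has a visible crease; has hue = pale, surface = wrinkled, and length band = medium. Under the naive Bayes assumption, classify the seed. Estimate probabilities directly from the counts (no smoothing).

barley: (30/92) × (1/30) × (3/30) × (6/30) × (27/30) ≈ 0.000195652
oats: (62/92) × (3/62) × (53/62) × (6/62) × (56/62) ≈ 0.00243654
Highest score → oats.

oats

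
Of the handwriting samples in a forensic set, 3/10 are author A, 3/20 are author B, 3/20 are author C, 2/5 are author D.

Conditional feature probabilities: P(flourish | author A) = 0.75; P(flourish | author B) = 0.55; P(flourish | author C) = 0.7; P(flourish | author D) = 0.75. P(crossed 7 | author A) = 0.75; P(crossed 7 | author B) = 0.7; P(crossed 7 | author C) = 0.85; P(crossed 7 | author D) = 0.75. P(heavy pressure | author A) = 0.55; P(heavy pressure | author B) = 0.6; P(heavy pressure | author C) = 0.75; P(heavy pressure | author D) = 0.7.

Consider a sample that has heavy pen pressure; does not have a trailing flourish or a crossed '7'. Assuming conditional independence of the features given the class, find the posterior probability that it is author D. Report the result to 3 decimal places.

0.389

author A: 0.3 × (1−0.75) × (1−0.75) × 0.55 = 0.0103125
author B: 0.15 × (1−0.55) × (1−0.7) × 0.6 = 0.01215
author C: 0.15 × (1−0.7) × (1−0.85) × 0.75 = 0.0050625
author D: 0.4 × (1−0.75) × (1−0.75) × 0.7 = 0.0175
P(author D | x) = 0.0175 / 0.045025 ≈ 0.389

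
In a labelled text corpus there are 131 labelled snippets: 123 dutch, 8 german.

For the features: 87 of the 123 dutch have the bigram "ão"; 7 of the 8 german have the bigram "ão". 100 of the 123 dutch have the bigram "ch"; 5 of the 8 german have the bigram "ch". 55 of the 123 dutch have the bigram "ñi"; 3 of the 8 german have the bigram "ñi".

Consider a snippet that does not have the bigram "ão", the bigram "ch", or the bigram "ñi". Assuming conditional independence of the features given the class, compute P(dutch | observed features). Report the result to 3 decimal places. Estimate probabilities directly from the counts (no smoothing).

0.941

dutch: (123/131) × (36/123) × (23/123) × (68/123) ≈ 0.0284091
german: (8/131) × (1/8) × (3/8) × (5/8) ≈ 0.00178912
P(dutch | x) = 0.0284091 / 0.03019822 ≈ 0.941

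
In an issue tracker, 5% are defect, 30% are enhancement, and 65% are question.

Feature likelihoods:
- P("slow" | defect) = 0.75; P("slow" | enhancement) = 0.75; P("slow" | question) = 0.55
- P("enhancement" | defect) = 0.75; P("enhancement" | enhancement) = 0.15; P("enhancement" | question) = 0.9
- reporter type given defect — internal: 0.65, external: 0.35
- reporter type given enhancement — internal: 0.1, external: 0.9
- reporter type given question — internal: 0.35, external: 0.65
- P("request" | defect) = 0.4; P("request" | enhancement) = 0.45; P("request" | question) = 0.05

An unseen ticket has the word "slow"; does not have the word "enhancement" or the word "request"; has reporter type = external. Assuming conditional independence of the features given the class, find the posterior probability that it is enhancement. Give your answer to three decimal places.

0.797

defect: 0.05 × 0.75 × (1−0.75) × 0.35 × (1−0.4) = 0.00196875
enhancement: 0.3 × 0.75 × (1−0.15) × 0.9 × (1−0.45) = 0.09466875
question: 0.65 × 0.55 × (1−0.9) × 0.65 × (1−0.05) = 0.022075625
P(enhancement | x) = 0.09466875 / 0.118713125 ≈ 0.797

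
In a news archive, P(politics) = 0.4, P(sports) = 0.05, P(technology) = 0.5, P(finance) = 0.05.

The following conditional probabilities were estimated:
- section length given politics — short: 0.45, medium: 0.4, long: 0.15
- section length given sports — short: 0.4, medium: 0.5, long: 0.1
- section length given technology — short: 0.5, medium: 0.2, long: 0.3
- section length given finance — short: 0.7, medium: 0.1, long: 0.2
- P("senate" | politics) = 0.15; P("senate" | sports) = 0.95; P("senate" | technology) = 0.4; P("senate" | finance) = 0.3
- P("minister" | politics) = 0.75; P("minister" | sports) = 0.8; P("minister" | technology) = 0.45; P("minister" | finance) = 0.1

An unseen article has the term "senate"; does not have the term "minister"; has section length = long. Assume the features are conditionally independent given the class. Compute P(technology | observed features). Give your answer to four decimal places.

0.8483

politics: 0.4 × 0.15 × 0.15 × (1−0.75) = 0.00225
sports: 0.05 × 0.1 × 0.95 × (1−0.8) = 0.00095
technology: 0.5 × 0.3 × 0.4 × (1−0.45) = 0.033
finance: 0.05 × 0.2 × 0.3 × (1−0.1) = 0.0027
P(technology | x) = 0.033 / 0.0389 ≈ 0.8483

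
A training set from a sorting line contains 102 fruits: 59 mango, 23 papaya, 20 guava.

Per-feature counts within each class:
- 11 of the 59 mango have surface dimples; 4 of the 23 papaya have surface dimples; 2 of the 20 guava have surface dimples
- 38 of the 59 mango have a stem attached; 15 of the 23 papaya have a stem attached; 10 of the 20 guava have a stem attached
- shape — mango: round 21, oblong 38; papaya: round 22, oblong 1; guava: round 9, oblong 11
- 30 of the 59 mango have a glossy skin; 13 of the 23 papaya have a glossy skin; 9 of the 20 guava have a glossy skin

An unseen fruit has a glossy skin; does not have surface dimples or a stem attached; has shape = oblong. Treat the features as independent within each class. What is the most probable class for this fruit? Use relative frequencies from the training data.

mango: (59/102) × (48/59) × (21/59) × (38/59) × (30/59) ≈ 0.0548541
papaya: (23/102) × (19/23) × (8/23) × (1/23) × (13/23) ≈ 0.00159222
guava: (20/102) × (18/20) × (10/20) × (11/20) × (9/20) ≈ 0.0218382
Highest score → mango.

mango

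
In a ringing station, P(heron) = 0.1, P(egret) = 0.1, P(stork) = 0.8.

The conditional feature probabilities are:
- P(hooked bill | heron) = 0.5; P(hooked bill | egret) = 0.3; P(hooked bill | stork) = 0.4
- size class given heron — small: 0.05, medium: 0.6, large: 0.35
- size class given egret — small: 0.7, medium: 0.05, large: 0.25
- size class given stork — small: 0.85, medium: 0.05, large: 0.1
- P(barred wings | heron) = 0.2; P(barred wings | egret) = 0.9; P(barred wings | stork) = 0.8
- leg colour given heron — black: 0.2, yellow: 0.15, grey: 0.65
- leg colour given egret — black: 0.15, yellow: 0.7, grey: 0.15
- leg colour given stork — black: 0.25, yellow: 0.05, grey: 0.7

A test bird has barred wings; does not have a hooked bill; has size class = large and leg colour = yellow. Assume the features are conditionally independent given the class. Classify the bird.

heron: 0.1 × (1−0.5) × 0.35 × 0.2 × 0.15 = 0.000525
egret: 0.1 × (1−0.3) × 0.25 × 0.9 × 0.7 = 0.011025
stork: 0.8 × (1−0.4) × 0.1 × 0.8 × 0.05 = 0.00192
Highest score → egret.

egret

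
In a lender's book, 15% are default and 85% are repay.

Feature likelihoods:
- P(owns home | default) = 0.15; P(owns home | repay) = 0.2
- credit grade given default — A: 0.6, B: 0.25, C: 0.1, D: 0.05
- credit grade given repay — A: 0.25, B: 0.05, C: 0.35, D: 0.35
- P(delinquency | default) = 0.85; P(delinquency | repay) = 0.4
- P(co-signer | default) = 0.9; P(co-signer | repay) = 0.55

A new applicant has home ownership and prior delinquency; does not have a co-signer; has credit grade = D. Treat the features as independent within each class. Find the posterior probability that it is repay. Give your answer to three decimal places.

0.991

default: 0.15 × 0.15 × 0.05 × 0.85 × (1−0.9) = 0.000095625
repay: 0.85 × 0.2 × 0.35 × 0.4 × (1−0.55) = 0.01071
P(repay | x) = 0.01071 / 0.010805625 ≈ 0.991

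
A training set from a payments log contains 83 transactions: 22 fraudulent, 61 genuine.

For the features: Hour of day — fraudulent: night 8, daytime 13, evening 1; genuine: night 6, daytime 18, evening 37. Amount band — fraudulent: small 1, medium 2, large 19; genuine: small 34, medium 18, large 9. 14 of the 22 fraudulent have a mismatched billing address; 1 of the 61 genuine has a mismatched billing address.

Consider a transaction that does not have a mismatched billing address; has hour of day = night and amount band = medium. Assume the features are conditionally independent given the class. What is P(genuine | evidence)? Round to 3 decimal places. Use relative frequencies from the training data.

0.868

fraudulent: (22/83) × (8/22) × (2/22) × (8/22) ≈ 0.0031863
genuine: (61/83) × (6/61) × (18/61) × (60/61) ≈ 0.0209815
P(genuine | x) = 0.0209815 / 0.0241678 ≈ 0.868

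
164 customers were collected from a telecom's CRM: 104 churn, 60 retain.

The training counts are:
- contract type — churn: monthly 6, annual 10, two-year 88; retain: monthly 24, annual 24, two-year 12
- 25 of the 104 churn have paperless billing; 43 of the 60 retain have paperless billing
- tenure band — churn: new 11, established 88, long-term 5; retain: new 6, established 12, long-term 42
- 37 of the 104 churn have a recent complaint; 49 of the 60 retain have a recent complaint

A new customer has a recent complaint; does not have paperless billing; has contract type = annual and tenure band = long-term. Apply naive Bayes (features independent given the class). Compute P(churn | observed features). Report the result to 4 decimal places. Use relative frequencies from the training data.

0.0323

churn: (104/164) × (10/104) × (79/104) × (5/104) × (37/104) ≈ 0.000792237
retain: (60/164) × (24/60) × (17/60) × (42/60) × (49/60) ≈ 0.0237033
P(churn | x) = 0.000792237 / 0.024495537 ≈ 0.0323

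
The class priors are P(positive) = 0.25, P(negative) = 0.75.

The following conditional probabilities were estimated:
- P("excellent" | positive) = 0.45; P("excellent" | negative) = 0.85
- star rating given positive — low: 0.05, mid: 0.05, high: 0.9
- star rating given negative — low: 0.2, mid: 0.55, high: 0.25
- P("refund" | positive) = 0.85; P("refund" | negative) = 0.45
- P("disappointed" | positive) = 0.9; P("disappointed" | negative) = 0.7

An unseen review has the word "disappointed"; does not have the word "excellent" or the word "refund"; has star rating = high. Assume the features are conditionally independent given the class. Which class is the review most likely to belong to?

positive

positive: 0.25 × (1−0.45) × 0.9 × (1−0.85) × 0.9 = 0.01670625
negative: 0.75 × (1−0.85) × 0.25 × (1−0.45) × 0.7 = 0.010828125
Highest score → positive.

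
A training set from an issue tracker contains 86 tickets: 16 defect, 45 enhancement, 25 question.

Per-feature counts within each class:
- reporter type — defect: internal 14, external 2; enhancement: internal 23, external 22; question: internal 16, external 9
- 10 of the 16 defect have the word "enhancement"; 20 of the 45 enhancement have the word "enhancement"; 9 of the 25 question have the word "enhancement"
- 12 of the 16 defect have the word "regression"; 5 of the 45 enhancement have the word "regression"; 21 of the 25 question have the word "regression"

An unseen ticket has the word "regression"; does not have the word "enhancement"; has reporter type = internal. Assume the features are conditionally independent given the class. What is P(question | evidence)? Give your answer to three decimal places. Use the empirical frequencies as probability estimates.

defect: (16/86) × (14/16) × (6/16) × (12/16) ≈ 0.0457849
enhancement: (45/86) × (23/45) × (25/45) × (5/45) ≈ 0.0165088
question: (25/86) × (16/25) × (16/25) × (21/25) ≈ 0.100019
P(question | x) = 0.100019 / 0.1623127 ≈ 0.616

0.616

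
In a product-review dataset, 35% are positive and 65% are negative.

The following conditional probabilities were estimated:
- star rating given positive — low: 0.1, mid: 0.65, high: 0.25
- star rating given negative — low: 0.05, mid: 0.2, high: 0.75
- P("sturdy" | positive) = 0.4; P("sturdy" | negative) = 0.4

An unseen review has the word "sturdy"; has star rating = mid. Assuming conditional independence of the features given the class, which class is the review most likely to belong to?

positive

positive: 0.35 × 0.65 × 0.4 = 0.091
negative: 0.65 × 0.2 × 0.4 = 0.052
Highest score → positive.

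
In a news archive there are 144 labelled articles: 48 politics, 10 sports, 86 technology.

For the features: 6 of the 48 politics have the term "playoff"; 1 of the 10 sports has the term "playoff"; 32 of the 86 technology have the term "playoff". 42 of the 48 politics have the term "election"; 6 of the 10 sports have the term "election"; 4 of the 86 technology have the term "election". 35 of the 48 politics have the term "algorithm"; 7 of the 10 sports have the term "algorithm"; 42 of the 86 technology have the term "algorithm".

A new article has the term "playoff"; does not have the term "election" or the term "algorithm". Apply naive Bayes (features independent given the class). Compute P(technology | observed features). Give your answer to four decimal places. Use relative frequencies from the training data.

politics: (48/144) × (6/48) × (6/48) × (13/48) ≈ 0.00141059
sports: (10/144) × (1/10) × (4/10) × (3/10) ≈ 0.000833333
technology: (86/144) × (32/86) × (82/86) × (44/86) ≈ 0.108407
P(technology | x) = 0.108407 / 0.110650923 ≈ 0.9797

0.9797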